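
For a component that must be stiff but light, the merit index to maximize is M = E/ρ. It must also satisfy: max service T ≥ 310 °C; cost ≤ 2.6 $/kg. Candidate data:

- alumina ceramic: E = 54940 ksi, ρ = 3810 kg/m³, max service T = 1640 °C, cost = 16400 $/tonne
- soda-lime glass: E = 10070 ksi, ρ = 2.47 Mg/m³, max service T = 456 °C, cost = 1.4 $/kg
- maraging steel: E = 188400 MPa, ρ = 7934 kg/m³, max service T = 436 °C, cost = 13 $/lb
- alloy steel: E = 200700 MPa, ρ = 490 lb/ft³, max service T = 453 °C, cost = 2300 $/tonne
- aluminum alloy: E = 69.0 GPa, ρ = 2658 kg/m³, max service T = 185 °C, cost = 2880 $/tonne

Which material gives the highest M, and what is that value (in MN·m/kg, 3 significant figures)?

soda-lime glass, M = 28.1 MN·m/kg

Screen on constraints: max service T ≥ 310 °C; cost ≤ 2.6 $/kg. Survivors: soda-lime glass, alloy steel.
Putting every candidate on a common basis:
  soda-lime glass: E = 69.43 GPa, ρ = 2470 kg/m³
  alloy steel: E = 200.7 GPa, ρ = 7849 kg/m³
  soda-lime glass: M = 28.1 MN·m/kg
  alloy steel: M = 25.6 MN·m/kg
Soda-lime glass has the largest M.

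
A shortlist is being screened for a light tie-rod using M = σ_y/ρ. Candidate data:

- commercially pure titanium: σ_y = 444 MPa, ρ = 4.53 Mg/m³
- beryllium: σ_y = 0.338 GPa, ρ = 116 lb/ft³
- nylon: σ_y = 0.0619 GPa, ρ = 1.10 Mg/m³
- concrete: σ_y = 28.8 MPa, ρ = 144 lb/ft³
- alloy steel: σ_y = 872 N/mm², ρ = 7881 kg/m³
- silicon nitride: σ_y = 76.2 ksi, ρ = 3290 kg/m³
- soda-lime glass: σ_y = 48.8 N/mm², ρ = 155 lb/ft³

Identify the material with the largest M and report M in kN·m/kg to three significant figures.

beryllium, M = 182 kN·m/kg

Normalizing units and computing the index:
  commercially pure titanium: σ_y = 444.0 MPa, ρ = 4530 kg/m³
  beryllium: σ_y = 338.0 MPa, ρ = 1858 kg/m³
  nylon: σ_y = 61.90 MPa, ρ = 1100 kg/m³
  concrete: σ_y = 28.80 MPa, ρ = 2307 kg/m³
  alloy steel: σ_y = 872.0 MPa, ρ = 7881 kg/m³
  silicon nitride: σ_y = 525.4 MPa, ρ = 3290 kg/m³
  soda-lime glass: σ_y = 48.80 MPa, ρ = 2483 kg/m³
  beryllium: M = 182 kN·m/kg
  silicon nitride: M = 160 kN·m/kg
  alloy steel: M = 111 kN·m/kg
  commercially pure titanium: M = 98.0 kN·m/kg
  nylon: M = 56.3 kN·m/kg
  soda-lime glass: M = 19.7 kN·m/kg
  concrete: M = 12.5 kN·m/kg
The maximum is for beryllium.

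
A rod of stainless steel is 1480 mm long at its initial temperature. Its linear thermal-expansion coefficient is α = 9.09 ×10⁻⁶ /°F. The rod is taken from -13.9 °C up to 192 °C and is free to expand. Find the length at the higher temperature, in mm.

1485.0 mm

Convert α: 9.09×10⁻⁶/°F × (9/5) = 16.4×10⁻⁶/K.
ΔT = 192 − (-13.9) = 205.9 K.
ΔL = α·L₀·ΔT = 16.4×10⁻⁶ × 1480 mm × 205.9 K = 4.99 mm.
L = L₀ + ΔL = 1480 + 4.99 = 1485.0 mm.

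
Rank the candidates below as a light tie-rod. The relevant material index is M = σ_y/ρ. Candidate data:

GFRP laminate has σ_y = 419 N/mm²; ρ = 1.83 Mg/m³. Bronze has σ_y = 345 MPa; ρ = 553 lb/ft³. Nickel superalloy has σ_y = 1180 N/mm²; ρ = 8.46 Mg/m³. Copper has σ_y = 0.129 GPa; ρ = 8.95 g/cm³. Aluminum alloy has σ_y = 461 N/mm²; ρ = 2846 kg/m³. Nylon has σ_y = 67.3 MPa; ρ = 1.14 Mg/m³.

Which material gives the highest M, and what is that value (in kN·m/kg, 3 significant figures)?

Normalizing units and computing the index:
  GFRP laminate: σ_y = 419.0 MPa, ρ = 1830 kg/m³
  bronze: σ_y = 345.0 MPa, ρ = 8858 kg/m³
  nickel superalloy: σ_y = 1180 MPa, ρ = 8460 kg/m³
  copper: σ_y = 129.0 MPa, ρ = 8950 kg/m³
  aluminum alloy: σ_y = 461.0 MPa, ρ = 2846 kg/m³
  nylon: σ_y = 67.30 MPa, ρ = 1140 kg/m³
  GFRP laminate: M = 229 kN·m/kg
  aluminum alloy: M = 162 kN·m/kg
  nickel superalloy: M = 139 kN·m/kg
  nylon: M = 59.0 kN·m/kg
  bronze: M = 38.9 kN·m/kg
  copper: M = 14.4 kN·m/kg
Highest index: GFRP laminate.

GFRP laminate, M = 229 kN·m/kg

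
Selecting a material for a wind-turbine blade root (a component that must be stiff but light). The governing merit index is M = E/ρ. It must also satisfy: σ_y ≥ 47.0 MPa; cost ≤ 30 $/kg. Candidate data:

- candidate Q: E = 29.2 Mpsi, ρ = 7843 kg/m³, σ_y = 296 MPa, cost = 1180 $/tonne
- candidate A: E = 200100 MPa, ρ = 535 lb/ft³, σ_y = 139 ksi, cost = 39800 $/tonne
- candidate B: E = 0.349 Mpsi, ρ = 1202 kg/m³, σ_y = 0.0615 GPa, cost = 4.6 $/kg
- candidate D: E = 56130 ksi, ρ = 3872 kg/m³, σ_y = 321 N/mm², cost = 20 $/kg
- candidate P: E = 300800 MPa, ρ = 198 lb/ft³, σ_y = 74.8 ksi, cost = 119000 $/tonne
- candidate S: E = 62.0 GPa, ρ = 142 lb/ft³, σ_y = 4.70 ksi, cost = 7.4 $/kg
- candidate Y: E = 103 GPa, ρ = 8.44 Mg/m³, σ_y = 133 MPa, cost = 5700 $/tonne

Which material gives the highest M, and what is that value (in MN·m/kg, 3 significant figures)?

Screen on constraints: σ_y ≥ 47.0 MPa; cost ≤ 30 $/kg. Survivors: candidate Q, candidate B, candidate D, candidate Y.
After converting to SI:
  candidate Q: E = 201.3 GPa, ρ = 7843 kg/m³
  candidate B: E = 2.406 GPa, ρ = 1202 kg/m³
  candidate D: E = 387.0 GPa, ρ = 3872 kg/m³
  candidate Y: E = 103.0 GPa, ρ = 8440 kg/m³
  candidate D: M = 99.9 MN·m/kg
  candidate Q: M = 25.7 MN·m/kg
  candidate Y: M = 12.2 MN·m/kg
  candidate B: M = 2.00 MN·m/kg
Candidate D has the largest M.

candidate D, M = 99.9 MN·m/kg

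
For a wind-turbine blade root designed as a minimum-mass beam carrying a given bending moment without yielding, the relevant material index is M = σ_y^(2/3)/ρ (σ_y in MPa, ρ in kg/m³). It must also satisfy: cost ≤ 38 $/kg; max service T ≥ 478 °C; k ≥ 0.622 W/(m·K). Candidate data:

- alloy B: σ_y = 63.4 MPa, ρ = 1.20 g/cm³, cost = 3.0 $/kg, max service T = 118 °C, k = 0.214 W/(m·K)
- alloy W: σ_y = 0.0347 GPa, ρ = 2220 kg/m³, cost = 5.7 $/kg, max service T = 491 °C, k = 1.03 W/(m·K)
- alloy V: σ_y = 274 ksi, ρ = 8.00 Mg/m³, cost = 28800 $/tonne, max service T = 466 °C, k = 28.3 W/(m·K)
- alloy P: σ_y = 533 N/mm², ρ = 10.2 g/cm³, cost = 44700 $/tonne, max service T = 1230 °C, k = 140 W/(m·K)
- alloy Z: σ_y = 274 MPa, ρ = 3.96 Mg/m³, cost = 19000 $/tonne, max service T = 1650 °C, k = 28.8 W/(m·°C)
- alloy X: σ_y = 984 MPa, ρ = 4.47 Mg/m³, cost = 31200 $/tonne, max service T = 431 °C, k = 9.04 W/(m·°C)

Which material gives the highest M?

alloy Z

Screen on constraints: cost ≤ 38 $/kg; max service T ≥ 478 °C; k ≥ 0.622 W/(m·K). Survivors: alloy W, alloy Z.
Putting every candidate on a common basis:
  alloy W: σ_y = 34.70 MPa, ρ = 2220 kg/m³
  alloy Z: σ_y = 274.0 MPa, ρ = 3960 kg/m³
  alloy Z: M = 10.7×10⁻³
  alloy W: M = 4.79×10⁻³
Highest index: alloy Z.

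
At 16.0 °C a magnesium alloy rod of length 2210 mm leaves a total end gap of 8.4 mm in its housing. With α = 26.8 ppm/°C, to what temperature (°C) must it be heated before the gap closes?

158 °C

α·L₀·ΔT = 8.4 mm ⇒ ΔT = 8.4 / (26.8×10⁻⁶ × 2210.0) = 141.8 K.
T = 16.0 + 141.8 = 157.8 °C.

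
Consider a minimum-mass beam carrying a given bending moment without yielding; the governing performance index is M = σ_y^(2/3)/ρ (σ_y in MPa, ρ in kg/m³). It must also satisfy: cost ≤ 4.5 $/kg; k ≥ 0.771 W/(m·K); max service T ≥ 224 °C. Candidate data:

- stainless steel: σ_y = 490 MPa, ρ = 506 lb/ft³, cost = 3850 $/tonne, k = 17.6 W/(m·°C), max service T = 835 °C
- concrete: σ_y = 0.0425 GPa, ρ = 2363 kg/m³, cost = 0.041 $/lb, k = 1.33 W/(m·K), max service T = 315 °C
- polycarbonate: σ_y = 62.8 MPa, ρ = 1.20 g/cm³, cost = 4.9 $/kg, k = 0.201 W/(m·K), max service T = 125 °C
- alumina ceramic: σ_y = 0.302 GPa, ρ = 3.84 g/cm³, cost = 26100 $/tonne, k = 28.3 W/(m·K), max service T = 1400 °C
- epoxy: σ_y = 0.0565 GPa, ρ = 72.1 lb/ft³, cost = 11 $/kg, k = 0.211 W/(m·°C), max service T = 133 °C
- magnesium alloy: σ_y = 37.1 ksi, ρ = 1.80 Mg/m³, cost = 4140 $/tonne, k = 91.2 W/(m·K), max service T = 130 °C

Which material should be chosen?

Screen on constraints: cost ≤ 4.5 $/kg; k ≥ 0.771 W/(m·K); max service T ≥ 224 °C. Survivors: stainless steel, concrete.
After converting to SI:
  stainless steel: σ_y = 490.0 MPa, ρ = 8105 kg/m³
  concrete: σ_y = 42.50 MPa, ρ = 2363 kg/m³
  stainless steel: M = 7.67×10⁻³
  concrete: M = 5.15×10⁻³
Stainless steel has the largest M.

stainless steel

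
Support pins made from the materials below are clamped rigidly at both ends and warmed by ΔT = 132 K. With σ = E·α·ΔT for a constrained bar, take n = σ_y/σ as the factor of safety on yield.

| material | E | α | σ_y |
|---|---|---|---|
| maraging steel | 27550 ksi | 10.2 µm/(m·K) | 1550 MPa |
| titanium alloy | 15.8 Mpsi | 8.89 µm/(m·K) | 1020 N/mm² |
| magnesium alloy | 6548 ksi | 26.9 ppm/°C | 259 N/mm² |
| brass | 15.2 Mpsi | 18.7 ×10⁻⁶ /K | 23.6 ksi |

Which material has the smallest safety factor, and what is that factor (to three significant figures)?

In consistent units (E in GPa, α in ×10⁻⁶/K, σ_y in MPa):
  maraging steel: E = 190.0, α = 10.2, σ_y = 1550 → σ = 256 MPa, n = 6.06
  titanium alloy: E = 108.9, α = 8.89, σ_y = 1020 → σ = 128 MPa, n = 7.98
  magnesium alloy: E = 45.15, α = 26.9, σ_y = 259.0 → σ = 160 MPa, n = 1.62
  brass: E = 104.8, α = 18.7, σ_y = 162.7 → σ = 259 MPa, n = 0.629
Brass has the lowest safety factor, n = 0.629.

brass, n = 0.629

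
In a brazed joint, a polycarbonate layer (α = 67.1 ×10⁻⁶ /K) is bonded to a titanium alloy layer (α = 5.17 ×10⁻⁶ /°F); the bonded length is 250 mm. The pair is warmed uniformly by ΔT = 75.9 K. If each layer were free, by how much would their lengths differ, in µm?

1100 µm

titanium alloy: α = 5.17×10⁻⁶/°F × 9/5 = 9.31×10⁻⁶/K.
Δα = |67.1 − 9.31|×10⁻⁶/K = 57.8×10⁻⁶/K.
ΔL_mismatch = Δα·L·ΔT = 57.8×10⁻⁶ × 250.0 mm × 75.9 K = 1100 µm.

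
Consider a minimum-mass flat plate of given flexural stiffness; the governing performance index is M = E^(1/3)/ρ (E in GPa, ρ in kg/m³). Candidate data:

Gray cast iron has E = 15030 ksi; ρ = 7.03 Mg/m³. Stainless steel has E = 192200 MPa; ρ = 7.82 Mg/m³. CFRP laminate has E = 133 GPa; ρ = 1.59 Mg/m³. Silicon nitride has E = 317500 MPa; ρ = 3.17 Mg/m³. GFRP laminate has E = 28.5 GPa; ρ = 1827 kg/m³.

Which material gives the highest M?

After converting to SI:
  gray cast iron: E = 103.6 GPa, ρ = 7030 kg/m³
  stainless steel: E = 192.2 GPa, ρ = 7820 kg/m³
  CFRP laminate: E = 133.0 GPa, ρ = 1590 kg/m³
  silicon nitride: E = 317.5 GPa, ρ = 3170 kg/m³
  GFRP laminate: E = 28.50 GPa, ρ = 1827 kg/m³
  CFRP laminate: M = 3.21×10⁻³
  silicon nitride: M = 2.15×10⁻³
  GFRP laminate: M = 1.67×10⁻³
  stainless steel: M = 0.738×10⁻³
  gray cast iron: M = 0.668×10⁻³
Highest index: CFRP laminate.

CFRP laminate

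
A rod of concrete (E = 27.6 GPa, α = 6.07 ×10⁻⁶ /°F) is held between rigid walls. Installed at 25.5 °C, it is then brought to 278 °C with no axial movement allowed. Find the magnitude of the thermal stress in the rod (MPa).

76.1 MPa

α = 6.07×10⁻⁶/°F × 9/5 = 10.9×10⁻⁶/K.
ΔT = 252.5 K. Constrained thermal stress σ = E·α·ΔT = 27.60×10³ MPa × 10.9×10⁻⁶ × 252.5 = 76.1 MPa (compressive).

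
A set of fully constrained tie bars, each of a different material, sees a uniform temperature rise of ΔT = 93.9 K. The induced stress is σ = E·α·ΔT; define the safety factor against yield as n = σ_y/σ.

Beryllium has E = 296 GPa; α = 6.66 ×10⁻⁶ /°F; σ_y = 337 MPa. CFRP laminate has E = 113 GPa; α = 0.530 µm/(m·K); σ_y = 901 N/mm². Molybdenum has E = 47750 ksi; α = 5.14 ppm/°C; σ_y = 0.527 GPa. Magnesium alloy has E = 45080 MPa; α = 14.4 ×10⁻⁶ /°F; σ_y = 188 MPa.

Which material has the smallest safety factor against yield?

beryllium

Per material, after unit conversion:
  beryllium: E = 296.0, α = 12.0, σ_y = 337.0 → σ = 333 MPa, n = 1.01
  CFRP laminate: E = 113.0, α = 0.530, σ_y = 901.0 → σ = 5.62 MPa, n = 160
  molybdenum: E = 329.2, α = 5.14, σ_y = 527.0 → σ = 159 MPa, n = 3.32
  magnesium alloy: E = 45.08, α = 25.9, σ_y = 188.0 → σ = 110 MPa, n = 1.71
Beryllium has the lowest safety factor, n = 1.01.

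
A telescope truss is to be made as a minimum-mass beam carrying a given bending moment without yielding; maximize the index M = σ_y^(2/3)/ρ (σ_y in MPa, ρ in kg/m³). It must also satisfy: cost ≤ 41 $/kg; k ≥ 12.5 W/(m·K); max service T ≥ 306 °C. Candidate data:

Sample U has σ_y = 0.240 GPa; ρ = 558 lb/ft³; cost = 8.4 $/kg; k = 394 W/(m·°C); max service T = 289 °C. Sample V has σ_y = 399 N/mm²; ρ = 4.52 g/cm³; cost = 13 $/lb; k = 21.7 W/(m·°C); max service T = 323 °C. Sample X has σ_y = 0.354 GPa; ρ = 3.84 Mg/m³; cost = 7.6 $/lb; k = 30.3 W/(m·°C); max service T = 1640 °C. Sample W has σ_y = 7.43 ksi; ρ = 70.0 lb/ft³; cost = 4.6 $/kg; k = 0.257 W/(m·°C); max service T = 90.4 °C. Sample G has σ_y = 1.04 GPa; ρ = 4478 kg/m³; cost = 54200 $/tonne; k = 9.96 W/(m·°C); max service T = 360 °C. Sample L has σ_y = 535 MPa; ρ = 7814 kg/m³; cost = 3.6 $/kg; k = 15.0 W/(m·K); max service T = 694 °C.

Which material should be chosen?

sample X

Screen on constraints: cost ≤ 41 $/kg; k ≥ 12.5 W/(m·K); max service T ≥ 306 °C. Survivors: sample V, sample X, sample L.
Putting every candidate on a common basis:
  sample V: σ_y = 399.0 MPa, ρ = 4520 kg/m³
  sample X: σ_y = 354.0 MPa, ρ = 3840 kg/m³
  sample L: σ_y = 535.0 MPa, ρ = 7814 kg/m³
  sample X: M = 13.0×10⁻³
  sample V: M = 12.0×10⁻³
  sample L: M = 8.43×10⁻³
Sample X ranks first.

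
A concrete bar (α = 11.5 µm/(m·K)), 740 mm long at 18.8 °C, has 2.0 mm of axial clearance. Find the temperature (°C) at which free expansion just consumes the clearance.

α·L₀·ΔT = 2.0 mm ⇒ ΔT = 2.0 / (11.5×10⁻⁶ × 740.0) = 235.0 K.
T = 18.8 + 235.0 = 253.8 °C.

254 °C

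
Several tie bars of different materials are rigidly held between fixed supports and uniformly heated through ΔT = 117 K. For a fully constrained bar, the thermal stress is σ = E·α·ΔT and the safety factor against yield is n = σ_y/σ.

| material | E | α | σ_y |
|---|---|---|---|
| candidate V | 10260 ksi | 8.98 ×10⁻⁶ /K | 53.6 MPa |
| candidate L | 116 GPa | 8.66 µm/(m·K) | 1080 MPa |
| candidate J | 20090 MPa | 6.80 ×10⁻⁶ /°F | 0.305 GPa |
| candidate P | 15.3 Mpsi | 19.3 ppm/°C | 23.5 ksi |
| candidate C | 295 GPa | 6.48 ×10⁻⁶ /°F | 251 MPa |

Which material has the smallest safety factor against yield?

candidate C

In consistent units (E in GPa, α in ×10⁻⁶/K, σ_y in MPa):
  candidate V: E = 70.74, α = 8.98, σ_y = 53.60 → σ = 74.3 MPa, n = 0.721
  candidate L: E = 116.0, α = 8.66, σ_y = 1080 → σ = 118 MPa, n = 9.19
  candidate J: E = 20.09, α = 12.2, σ_y = 305.0 → σ = 28.8 MPa, n = 10.6
  candidate P: E = 105.5, α = 19.3, σ_y = 162.0 → σ = 238 MPa, n = 0.680
  candidate C: E = 295.0, α = 11.7, σ_y = 251.0 → σ = 403 MPa, n = 0.623
The minimum is candidate C at n = 0.623.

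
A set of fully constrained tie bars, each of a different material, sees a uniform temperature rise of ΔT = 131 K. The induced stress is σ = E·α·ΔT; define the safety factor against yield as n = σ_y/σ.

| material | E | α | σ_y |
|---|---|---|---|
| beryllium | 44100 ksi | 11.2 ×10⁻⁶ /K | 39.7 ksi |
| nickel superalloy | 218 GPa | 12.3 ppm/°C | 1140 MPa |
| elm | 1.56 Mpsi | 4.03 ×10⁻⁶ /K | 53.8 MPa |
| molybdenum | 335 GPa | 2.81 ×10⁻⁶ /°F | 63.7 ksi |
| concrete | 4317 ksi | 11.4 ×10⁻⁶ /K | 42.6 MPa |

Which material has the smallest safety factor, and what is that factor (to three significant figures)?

Per material, after unit conversion:
  beryllium: E = 304.1, α = 11.2, σ_y = 273.7 → σ = 446 MPa, n = 0.614
  nickel superalloy: E = 218.0, α = 12.3, σ_y = 1140 → σ = 351 MPa, n = 3.25
  elm: E = 10.76, α = 4.03, σ_y = 53.80 → σ = 5.68 MPa, n = 9.47
  molybdenum: E = 335.0, α = 5.06, σ_y = 439.2 → σ = 222 MPa, n = 1.98
  concrete: E = 29.76, α = 11.4, σ_y = 42.60 → σ = 44.5 MPa, n = 0.958
Beryllium has the lowest safety factor, n = 0.614.

beryllium, n = 0.614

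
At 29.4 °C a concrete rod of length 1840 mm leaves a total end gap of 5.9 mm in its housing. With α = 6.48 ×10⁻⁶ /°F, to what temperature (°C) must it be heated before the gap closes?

α = 6.48×10⁻⁶/°F × 9/5 = 11.7×10⁻⁶/K.
α·L₀·ΔT = 5.9 mm ⇒ ΔT = 5.9 / (11.7×10⁻⁶ × 1840.0) = 274.9 K.
T = 29.4 + 274.9 = 304.3 °C.

304 °C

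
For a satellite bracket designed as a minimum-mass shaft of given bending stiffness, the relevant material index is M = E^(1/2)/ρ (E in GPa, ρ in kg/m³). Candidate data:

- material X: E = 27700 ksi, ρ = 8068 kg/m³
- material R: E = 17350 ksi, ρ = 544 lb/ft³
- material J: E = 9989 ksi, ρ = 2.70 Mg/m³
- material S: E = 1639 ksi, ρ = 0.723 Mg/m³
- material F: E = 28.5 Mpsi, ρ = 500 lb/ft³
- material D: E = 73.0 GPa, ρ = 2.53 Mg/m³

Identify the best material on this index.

After converting to SI:
  material X: E = 191.0 GPa, ρ = 8068 kg/m³
  material R: E = 119.6 GPa, ρ = 8714 kg/m³
  material J: E = 68.87 GPa, ρ = 2700 kg/m³
  material S: E = 11.30 GPa, ρ = 723.0 kg/m³
  material F: E = 196.5 GPa, ρ = 8009 kg/m³
  material D: E = 73.00 GPa, ρ = 2530 kg/m³
  material S: M = 4.65×10⁻³
  material D: M = 3.38×10⁻³
  material J: M = 3.07×10⁻³
  material F: M = 1.75×10⁻³
  material X: M = 1.71×10⁻³
  material R: M = 1.26×10⁻³
Material S has the largest M.

material S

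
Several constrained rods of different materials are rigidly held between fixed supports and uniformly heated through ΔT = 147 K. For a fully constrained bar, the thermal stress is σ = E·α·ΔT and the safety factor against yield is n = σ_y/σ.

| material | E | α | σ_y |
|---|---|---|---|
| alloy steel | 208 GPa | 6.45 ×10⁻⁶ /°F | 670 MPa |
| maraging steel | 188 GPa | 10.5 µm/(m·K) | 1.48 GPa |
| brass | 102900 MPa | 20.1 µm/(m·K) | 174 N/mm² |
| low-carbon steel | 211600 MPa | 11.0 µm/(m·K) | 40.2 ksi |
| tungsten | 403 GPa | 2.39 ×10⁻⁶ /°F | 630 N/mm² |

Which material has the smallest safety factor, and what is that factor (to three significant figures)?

brass, n = 0.572

With everything in SI (GPa, ×10⁻⁶/K, MPa):
  alloy steel: E = 208.0, α = 11.6, σ_y = 670.0 → σ = 355 MPa, n = 1.89
  maraging steel: E = 188.0, α = 10.5, σ_y = 1480 → σ = 290 MPa, n = 5.10
  brass: E = 102.9, α = 20.1, σ_y = 174.0 → σ = 304 MPa, n = 0.572
  low-carbon steel: E = 211.6, α = 11.0, σ_y = 277.2 → σ = 342 MPa, n = 0.810
  tungsten: E = 403.0, α = 4.30, σ_y = 630.0 → σ = 255 MPa, n = 2.47
Brass has the lowest safety factor, n = 0.572.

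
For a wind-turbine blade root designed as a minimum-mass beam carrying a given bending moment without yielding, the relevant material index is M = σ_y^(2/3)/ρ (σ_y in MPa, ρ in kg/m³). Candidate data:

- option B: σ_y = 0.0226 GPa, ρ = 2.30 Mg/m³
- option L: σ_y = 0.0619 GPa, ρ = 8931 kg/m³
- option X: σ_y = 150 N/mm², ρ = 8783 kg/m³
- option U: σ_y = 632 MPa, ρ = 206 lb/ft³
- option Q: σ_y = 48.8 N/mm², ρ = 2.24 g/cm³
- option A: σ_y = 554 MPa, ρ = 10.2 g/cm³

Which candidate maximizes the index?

Convert each candidate to consistent units, then evaluate M:
  option B: σ_y = 22.60 MPa, ρ = 2300 kg/m³
  option L: σ_y = 61.90 MPa, ρ = 8931 kg/m³
  option X: σ_y = 150.0 MPa, ρ = 8783 kg/m³
  option U: σ_y = 632.0 MPa, ρ = 3300 kg/m³
  option Q: σ_y = 48.80 MPa, ρ = 2240 kg/m³
  option A: σ_y = 554.0 MPa, ρ = 10200 kg/m³
  option U: M = 22.3×10⁻³
  option A: M = 6.61×10⁻³
  option Q: M = 5.96×10⁻³
  option B: M = 3.48×10⁻³
  option X: M = 3.21×10⁻³
  option L: M = 1.75×10⁻³
The maximum is for option U.

option U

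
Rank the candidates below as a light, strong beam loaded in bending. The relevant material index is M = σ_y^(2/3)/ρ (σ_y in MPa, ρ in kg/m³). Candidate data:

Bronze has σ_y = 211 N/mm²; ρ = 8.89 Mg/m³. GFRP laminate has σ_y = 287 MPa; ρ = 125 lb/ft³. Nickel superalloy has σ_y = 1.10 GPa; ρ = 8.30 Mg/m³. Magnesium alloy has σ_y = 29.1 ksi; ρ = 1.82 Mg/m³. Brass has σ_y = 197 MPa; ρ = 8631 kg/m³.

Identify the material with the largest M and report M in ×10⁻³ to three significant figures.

GFRP laminate, M = 21.7×10⁻³

Convert each candidate to consistent units, then evaluate M:
  bronze: σ_y = 211.0 MPa, ρ = 8890 kg/m³
  GFRP laminate: σ_y = 287.0 MPa, ρ = 2002 kg/m³
  nickel superalloy: σ_y = 1100 MPa, ρ = 8300 kg/m³
  magnesium alloy: σ_y = 200.6 MPa, ρ = 1820 kg/m³
  brass: σ_y = 197.0 MPa, ρ = 8631 kg/m³
  GFRP laminate: M = 21.7×10⁻³
  magnesium alloy: M = 18.8×10⁻³
  nickel superalloy: M = 12.8×10⁻³
  bronze: M = 3.99×10⁻³
  brass: M = 3.92×10⁻³
GFRP laminate has the largest M.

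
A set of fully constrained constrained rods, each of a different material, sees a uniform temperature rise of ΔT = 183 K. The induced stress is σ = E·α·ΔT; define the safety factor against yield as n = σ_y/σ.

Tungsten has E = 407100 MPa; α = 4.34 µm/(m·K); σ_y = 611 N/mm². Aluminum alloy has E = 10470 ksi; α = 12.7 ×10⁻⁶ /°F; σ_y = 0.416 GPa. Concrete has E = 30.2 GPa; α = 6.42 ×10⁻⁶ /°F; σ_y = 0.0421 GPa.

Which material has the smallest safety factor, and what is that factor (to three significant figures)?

Per material, after unit conversion:
  tungsten: E = 407.1, α = 4.34, σ_y = 611.0 → σ = 323 MPa, n = 1.89
  aluminum alloy: E = 72.19, α = 22.9, σ_y = 416.0 → σ = 302 MPa, n = 1.38
  concrete: E = 30.20, α = 11.6, σ_y = 42.10 → σ = 63.9 MPa, n = 0.659
The minimum is concrete at n = 0.659.

concrete, n = 0.659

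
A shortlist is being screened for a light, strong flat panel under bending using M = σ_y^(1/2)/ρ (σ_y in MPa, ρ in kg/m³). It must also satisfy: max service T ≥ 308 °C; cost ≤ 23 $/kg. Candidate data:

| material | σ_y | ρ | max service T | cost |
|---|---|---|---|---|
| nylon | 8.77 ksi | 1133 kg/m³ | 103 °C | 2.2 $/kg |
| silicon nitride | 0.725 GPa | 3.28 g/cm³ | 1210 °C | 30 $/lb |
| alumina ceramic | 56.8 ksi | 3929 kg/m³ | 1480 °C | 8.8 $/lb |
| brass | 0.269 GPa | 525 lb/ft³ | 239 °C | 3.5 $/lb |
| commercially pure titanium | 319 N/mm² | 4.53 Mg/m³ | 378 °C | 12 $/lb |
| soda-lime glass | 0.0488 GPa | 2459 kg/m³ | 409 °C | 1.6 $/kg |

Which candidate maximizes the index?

Screen on constraints: max service T ≥ 308 °C; cost ≤ 23 $/kg. Survivors: alumina ceramic, soda-lime glass.
Normalizing units and computing the index:
  alumina ceramic: σ_y = 391.6 MPa, ρ = 3929 kg/m³
  soda-lime glass: σ_y = 48.80 MPa, ρ = 2459 kg/m³
  alumina ceramic: M = 5.04×10⁻³
  soda-lime glass: M = 2.84×10⁻³
The maximum is for alumina ceramic.

alumina ceramic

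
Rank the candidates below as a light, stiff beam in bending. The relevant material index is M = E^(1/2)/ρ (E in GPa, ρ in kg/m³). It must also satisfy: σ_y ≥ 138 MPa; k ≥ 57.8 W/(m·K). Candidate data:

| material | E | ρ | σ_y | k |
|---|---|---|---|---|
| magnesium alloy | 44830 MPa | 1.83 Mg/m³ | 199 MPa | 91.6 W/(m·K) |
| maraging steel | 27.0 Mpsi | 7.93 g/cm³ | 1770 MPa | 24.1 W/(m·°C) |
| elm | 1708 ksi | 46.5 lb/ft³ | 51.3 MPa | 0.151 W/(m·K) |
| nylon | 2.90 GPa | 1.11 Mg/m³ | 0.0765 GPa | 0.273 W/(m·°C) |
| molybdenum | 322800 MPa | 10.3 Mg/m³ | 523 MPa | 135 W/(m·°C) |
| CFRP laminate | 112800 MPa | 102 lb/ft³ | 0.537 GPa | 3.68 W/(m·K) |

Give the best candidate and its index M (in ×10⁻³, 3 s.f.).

Screen on constraints: σ_y ≥ 138 MPa; k ≥ 57.8 W/(m·K). Survivors: magnesium alloy, molybdenum.
After converting to SI:
  magnesium alloy: E = 44.83 GPa, ρ = 1830 kg/m³
  molybdenum: E = 322.8 GPa, ρ = 10300 kg/m³
  magnesium alloy: M = 3.66×10⁻³
  molybdenum: M = 1.74×10⁻³
Highest index: magnesium alloy.

magnesium alloy, M = 3.66×10⁻³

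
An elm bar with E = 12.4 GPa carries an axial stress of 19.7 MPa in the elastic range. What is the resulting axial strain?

ε = σ/E = 19.7 / 12400 = 1.59×10⁻³.

1.59×10⁻³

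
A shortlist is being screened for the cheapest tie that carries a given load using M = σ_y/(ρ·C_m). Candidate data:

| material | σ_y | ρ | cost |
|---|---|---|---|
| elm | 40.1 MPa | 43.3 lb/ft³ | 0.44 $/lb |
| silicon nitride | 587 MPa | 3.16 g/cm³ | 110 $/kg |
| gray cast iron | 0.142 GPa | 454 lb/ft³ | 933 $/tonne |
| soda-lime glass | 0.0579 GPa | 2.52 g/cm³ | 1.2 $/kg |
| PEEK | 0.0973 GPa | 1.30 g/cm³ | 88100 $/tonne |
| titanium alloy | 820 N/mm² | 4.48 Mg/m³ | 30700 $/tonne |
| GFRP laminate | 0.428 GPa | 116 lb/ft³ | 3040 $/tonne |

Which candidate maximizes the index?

Normalizing units and computing the index:
  elm: σ_y = 40.10 MPa, ρ = 693.6 kg/m³, cost = 0.9700 $/kg
  silicon nitride: σ_y = 587.0 MPa, ρ = 3160 kg/m³, cost = 110.0 $/kg
  gray cast iron: σ_y = 142.0 MPa, ρ = 7272 kg/m³, cost = 0.9330 $/kg
  soda-lime glass: σ_y = 57.90 MPa, ρ = 2520 kg/m³, cost = 1.200 $/kg
  PEEK: σ_y = 97.30 MPa, ρ = 1300 kg/m³, cost = 88.10 $/kg
  titanium alloy: σ_y = 820.0 MPa, ρ = 4480 kg/m³, cost = 30.70 $/kg
  GFRP laminate: σ_y = 428.0 MPa, ρ = 1858 kg/m³, cost = 3.040 $/kg
  GFRP laminate: M = 75.8 kN·m per $
  elm: M = 59.6 kN·m per $
  gray cast iron: M = 20.9 kN·m per $
  soda-lime glass: M = 19.1 kN·m per $
  titanium alloy: M = 5.96 kN·m per $
  silicon nitride: M = 1.69 kN·m per $
  PEEK: M = 0.850 kN·m per $
Highest index: GFRP laminate.

GFRP laminate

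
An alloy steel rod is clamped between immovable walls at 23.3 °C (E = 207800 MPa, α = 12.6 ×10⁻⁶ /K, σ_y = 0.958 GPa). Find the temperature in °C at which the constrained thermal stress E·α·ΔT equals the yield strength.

E = 207800 MPa = 207.8 GPa.
σ_y = 0.958 GPa = 958.0 MPa.
E·α·ΔT = 958.0 MPa ⇒ ΔT = 958.0 / (207.8×10³ × 12.6×10⁻⁶) = 365.9 K.
T = 23.3 + 365.9 = 389.2 °C.

389 °C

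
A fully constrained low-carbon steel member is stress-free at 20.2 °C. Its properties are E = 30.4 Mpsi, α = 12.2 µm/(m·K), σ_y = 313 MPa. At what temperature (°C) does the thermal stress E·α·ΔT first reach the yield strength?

143 °C

E = 30.4 Mpsi = 209.6 GPa.
E·α·ΔT = 313.0 MPa ⇒ ΔT = 313.0 / (209.6×10³ × 12.2×10⁻⁶) = 122.4 K.
T = 20.2 + 122.4 = 142.6 °C.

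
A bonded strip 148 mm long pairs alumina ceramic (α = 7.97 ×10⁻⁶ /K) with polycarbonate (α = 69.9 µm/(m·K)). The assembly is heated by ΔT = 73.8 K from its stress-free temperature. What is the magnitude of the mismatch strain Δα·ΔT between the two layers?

4.57×10⁻³

Δα = |7.97 − 69.9|×10⁻⁶/K = 61.9×10⁻⁶/K.
Mismatch strain = Δα·ΔT = 61.9×10⁻⁶ × 73.8 = 4.57×10⁻³.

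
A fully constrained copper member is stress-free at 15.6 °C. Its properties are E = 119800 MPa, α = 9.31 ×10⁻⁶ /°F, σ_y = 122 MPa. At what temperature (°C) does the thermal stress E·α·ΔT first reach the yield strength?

E = 119800 MPa = 119.8 GPa.
α = 9.31×10⁻⁶/°F × 9/5 = 16.8×10⁻⁶/K.
E·α·ΔT = 122.0 MPa ⇒ ΔT = 122.0 / (119.8×10³ × 16.8×10⁻⁶) = 60.77 K.
T = 15.6 + 60.77 = 76.37 °C.

76.4 °C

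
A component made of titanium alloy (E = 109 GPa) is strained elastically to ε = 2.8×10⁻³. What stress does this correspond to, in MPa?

σ = E·ε = 109000 MPa × 2.8×10⁻³ = 305 MPa.

305 MPa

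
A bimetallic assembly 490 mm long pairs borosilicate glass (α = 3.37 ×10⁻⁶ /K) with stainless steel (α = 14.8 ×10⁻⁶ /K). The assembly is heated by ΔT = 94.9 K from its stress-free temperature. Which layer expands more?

stainless steel

α(borosilicate glass) = 3.37×10⁻⁶/K vs α(stainless steel) = 14.8×10⁻⁶/K.
Higher α expands more for the same ΔT: stainless steel.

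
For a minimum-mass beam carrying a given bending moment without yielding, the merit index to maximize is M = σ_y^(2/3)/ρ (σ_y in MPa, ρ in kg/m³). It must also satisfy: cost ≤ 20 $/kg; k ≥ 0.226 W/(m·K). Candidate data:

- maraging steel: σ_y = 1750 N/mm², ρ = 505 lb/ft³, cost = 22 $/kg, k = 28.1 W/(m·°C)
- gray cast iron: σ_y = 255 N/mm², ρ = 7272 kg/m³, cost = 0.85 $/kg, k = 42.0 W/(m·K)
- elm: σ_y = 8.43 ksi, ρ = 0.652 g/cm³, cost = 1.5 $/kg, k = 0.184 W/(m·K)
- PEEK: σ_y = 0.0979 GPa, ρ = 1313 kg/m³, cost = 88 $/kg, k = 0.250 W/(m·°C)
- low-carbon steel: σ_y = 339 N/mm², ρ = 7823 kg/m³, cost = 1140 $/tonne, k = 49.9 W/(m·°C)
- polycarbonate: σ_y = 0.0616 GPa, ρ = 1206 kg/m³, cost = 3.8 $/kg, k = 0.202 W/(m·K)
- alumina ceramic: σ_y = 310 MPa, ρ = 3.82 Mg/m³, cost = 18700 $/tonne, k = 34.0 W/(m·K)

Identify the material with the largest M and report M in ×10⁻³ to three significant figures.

alumina ceramic, M = 12.0×10⁻³

Screen on constraints: cost ≤ 20 $/kg; k ≥ 0.226 W/(m·K). Survivors: gray cast iron, low-carbon steel, alumina ceramic.
In SI units:
  gray cast iron: σ_y = 255.0 MPa, ρ = 7272 kg/m³
  low-carbon steel: σ_y = 339.0 MPa, ρ = 7823 kg/m³
  alumina ceramic: σ_y = 310.0 MPa, ρ = 3820 kg/m³
  alumina ceramic: M = 12.0×10⁻³
  low-carbon steel: M = 6.21×10⁻³
  gray cast iron: M = 5.53×10⁻³
The maximum is for alumina ceramic.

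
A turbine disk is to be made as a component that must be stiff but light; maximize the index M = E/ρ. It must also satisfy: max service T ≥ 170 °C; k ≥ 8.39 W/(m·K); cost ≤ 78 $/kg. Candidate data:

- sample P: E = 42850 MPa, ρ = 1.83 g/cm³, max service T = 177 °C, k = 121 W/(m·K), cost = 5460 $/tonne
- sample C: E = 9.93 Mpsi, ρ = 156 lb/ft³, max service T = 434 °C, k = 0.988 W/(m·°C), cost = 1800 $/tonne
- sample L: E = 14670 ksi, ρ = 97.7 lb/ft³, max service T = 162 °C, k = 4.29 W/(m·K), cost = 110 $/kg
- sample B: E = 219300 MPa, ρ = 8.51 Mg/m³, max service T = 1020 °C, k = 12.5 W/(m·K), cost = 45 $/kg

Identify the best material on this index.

Screen on constraints: max service T ≥ 170 °C; k ≥ 8.39 W/(m·K); cost ≤ 78 $/kg. Survivors: sample P, sample B.
Convert each candidate to consistent units, then evaluate M:
  sample P: E = 42.85 GPa, ρ = 1830 kg/m³
  sample B: E = 219.3 GPa, ρ = 8510 kg/m³
  sample B: M = 25.8 MN·m/kg
  sample P: M = 23.4 MN·m/kg
The maximum is for sample B.

sample B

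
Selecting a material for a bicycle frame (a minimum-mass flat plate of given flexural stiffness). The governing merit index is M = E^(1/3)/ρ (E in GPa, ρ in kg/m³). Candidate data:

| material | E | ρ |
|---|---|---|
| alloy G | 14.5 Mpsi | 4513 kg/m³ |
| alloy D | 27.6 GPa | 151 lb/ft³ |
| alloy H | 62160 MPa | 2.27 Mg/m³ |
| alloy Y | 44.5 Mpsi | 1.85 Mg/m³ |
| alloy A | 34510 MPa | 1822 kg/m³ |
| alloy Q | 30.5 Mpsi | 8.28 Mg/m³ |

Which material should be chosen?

alloy Y

Normalizing units and computing the index:
  alloy G: E = 99.97 GPa, ρ = 4513 kg/m³
  alloy D: E = 27.60 GPa, ρ = 2419 kg/m³
  alloy H: E = 62.16 GPa, ρ = 2270 kg/m³
  alloy Y: E = 306.8 GPa, ρ = 1850 kg/m³
  alloy A: E = 34.51 GPa, ρ = 1822 kg/m³
  alloy Q: E = 210.3 GPa, ρ = 8280 kg/m³
  alloy Y: M = 3.65×10⁻³
  alloy A: M = 1.79×10⁻³
  alloy H: M = 1.75×10⁻³
  alloy D: M = 1.25×10⁻³
  alloy G: M = 1.03×10⁻³
  alloy Q: M = 0.718×10⁻³
Alloy Y has the largest M.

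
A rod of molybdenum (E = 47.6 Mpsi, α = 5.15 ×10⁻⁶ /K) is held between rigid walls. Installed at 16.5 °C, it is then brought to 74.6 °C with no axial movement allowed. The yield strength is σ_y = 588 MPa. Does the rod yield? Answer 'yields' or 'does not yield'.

does not yield

E = 47.6 Mpsi = 328.2 GPa.
ΔT = 58.10 K. Constrained thermal stress σ = E·α·ΔT = 328.2×10³ MPa × 5.15×10⁻⁶ × 58.10 = 98.2 MPa (compressive).
Compare to σ_y = 588 MPa: σ < σ_y, so it does not yield.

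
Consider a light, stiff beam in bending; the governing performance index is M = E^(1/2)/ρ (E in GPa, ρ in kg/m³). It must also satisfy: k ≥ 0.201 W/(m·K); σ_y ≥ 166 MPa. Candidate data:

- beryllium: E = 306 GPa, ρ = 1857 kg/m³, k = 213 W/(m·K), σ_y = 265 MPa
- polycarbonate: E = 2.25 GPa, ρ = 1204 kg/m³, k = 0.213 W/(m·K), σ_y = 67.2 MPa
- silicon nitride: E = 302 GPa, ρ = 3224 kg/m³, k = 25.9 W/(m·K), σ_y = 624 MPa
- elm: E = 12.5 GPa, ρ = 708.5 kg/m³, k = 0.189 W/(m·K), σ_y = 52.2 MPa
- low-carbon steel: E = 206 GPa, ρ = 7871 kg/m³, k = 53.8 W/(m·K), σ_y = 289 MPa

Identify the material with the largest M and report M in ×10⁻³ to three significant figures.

beryllium, M = 9.42×10⁻³

Screen on constraints: k ≥ 0.201 W/(m·K); σ_y ≥ 166 MPa. Survivors: beryllium, silicon nitride, low-carbon steel.
Evaluate M for each candidate:
  beryllium: M = 9.42×10⁻³
  silicon nitride: M = 5.39×10⁻³
  low-carbon steel: M = 1.82×10⁻³
Beryllium has the largest M.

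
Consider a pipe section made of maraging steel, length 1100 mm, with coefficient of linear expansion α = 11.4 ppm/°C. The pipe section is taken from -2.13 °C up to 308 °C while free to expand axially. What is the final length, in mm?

ΔT = 308 − (-2.13) = 310.1 K.
ΔL = α·L₀·ΔT = 11.4×10⁻⁶ × 1100 mm × 310.1 K = 3.89 mm.
L = L₀ + ΔL = 1100 + 3.89 = 1103.9 mm.

1103.9 mm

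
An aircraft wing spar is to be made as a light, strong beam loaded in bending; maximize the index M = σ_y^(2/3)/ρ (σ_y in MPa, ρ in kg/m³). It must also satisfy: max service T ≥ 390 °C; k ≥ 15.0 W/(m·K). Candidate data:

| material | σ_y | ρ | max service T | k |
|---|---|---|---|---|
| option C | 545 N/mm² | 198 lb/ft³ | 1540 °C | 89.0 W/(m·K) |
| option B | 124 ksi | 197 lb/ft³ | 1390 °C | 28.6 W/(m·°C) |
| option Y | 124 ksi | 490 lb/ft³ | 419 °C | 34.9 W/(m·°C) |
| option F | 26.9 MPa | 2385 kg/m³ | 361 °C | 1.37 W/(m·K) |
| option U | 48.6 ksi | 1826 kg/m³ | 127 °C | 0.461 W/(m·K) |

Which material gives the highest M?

option B

Screen on constraints: max service T ≥ 390 °C; k ≥ 15.0 W/(m·K). Survivors: option C, option B, option Y.
Normalizing units and computing the index:
  option C: σ_y = 545.0 MPa, ρ = 3172 kg/m³
  option B: σ_y = 855.0 MPa, ρ = 3156 kg/m³
  option Y: σ_y = 855.0 MPa, ρ = 7849 kg/m³
  option B: M = 28.5×10⁻³
  option C: M = 21.0×10⁻³
  option Y: M = 11.5×10⁻³
Option B ranks first.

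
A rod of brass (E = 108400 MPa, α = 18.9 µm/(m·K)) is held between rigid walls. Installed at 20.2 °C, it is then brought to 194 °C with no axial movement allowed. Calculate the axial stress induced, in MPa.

356 MPa

E = 108400 MPa = 108.4 GPa.
ΔT = 173.8 K. Constrained thermal stress σ = E·α·ΔT = 108.4×10³ MPa × 18.9×10⁻⁶ × 173.8 = 356 MPa (compressive).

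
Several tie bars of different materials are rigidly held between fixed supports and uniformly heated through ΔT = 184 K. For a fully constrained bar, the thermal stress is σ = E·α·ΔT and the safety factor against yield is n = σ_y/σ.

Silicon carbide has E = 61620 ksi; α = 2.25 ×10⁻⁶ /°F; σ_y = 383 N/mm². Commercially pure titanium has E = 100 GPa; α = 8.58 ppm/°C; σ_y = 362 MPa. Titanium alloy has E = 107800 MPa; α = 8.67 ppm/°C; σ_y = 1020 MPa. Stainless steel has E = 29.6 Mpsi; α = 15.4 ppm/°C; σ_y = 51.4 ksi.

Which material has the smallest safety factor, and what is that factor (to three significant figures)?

In consistent units (E in GPa, α in ×10⁻⁶/K, σ_y in MPa):
  silicon carbide: E = 424.9, α = 4.05, σ_y = 383.0 → σ = 317 MPa, n = 1.21
  commercially pure titanium: E = 100.0, α = 8.58, σ_y = 362.0 → σ = 158 MPa, n = 2.29
  titanium alloy: E = 107.8, α = 8.67, σ_y = 1020 → σ = 172 MPa, n = 5.93
  stainless steel: E = 204.1, α = 15.4, σ_y = 354.4 → σ = 578 MPa, n = 0.613
Smallest n: stainless steel with n = 0.613.

stainless steel, n = 0.613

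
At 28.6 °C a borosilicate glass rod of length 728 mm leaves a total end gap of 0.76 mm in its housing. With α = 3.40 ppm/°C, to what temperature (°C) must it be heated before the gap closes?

α·L₀·ΔT = 0.76 mm ⇒ ΔT = 0.76 / (3.40×10⁻⁶ × 728.0) = 307.0 K.
T = 28.6 + 307.0 = 335.6 °C.

336 °C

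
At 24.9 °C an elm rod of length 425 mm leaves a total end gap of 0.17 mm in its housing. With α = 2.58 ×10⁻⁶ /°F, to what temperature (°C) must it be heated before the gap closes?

111 °C

α = 2.58×10⁻⁶/°F × 9/5 = 4.64×10⁻⁶/K.
α·L₀·ΔT = 0.17 mm ⇒ ΔT = 0.17 / (4.64×10⁻⁶ × 425.0) = 86.13 K.
T = 24.9 + 86.13 = 111.0 °C.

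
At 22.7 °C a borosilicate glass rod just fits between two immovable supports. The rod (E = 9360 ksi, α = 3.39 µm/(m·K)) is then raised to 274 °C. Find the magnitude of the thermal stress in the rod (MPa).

55.0 MPa

E = 9360 ksi = 64.53 GPa.
ΔT = 251.3 K. Constrained thermal stress σ = E·α·ΔT = 64.53×10³ MPa × 3.39×10⁻⁶ × 251.3 = 55.0 MPa (compressive).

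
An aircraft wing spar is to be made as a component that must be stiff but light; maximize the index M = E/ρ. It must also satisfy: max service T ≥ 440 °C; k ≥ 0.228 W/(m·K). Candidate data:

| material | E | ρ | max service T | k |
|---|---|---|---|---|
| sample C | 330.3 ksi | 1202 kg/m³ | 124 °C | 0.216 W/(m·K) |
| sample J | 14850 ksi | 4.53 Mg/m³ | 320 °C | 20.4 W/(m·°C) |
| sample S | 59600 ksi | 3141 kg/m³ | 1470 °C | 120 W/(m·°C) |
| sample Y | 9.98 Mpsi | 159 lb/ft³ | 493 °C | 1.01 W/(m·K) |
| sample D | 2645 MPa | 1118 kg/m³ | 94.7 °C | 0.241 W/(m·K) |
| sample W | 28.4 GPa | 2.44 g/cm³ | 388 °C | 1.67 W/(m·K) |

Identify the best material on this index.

Screen on constraints: max service T ≥ 440 °C; k ≥ 0.228 W/(m·K). Survivors: sample S, sample Y.
In SI units:
  sample S: E = 410.9 GPa, ρ = 3141 kg/m³
  sample Y: E = 68.81 GPa, ρ = 2547 kg/m³
  sample S: M = 131 MN·m/kg
  sample Y: M = 27.0 MN·m/kg
Sample S ranks first.

sample S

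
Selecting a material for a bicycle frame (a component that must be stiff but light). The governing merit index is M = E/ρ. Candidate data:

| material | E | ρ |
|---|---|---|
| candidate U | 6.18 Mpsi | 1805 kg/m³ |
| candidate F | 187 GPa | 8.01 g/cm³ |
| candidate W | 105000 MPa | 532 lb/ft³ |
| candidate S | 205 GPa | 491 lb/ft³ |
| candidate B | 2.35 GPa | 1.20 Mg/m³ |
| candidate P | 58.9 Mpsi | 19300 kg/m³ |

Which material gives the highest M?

candidate S

In SI units:
  candidate U: E = 42.61 GPa, ρ = 1805 kg/m³
  candidate F: E = 187.0 GPa, ρ = 8010 kg/m³
  candidate W: E = 105.0 GPa, ρ = 8522 kg/m³
  candidate S: E = 205.0 GPa, ρ = 7865 kg/m³
  candidate B: E = 2.350 GPa, ρ = 1200 kg/m³
  candidate P: E = 406.1 GPa, ρ = 19300 kg/m³
  candidate S: M = 26.1 MN·m/kg
  candidate U: M = 23.6 MN·m/kg
  candidate F: M = 23.3 MN·m/kg
  candidate P: M = 21.0 MN·m/kg
  candidate W: M = 12.3 MN·m/kg
  candidate B: M = 1.96 MN·m/kg
Candidate S ranks first.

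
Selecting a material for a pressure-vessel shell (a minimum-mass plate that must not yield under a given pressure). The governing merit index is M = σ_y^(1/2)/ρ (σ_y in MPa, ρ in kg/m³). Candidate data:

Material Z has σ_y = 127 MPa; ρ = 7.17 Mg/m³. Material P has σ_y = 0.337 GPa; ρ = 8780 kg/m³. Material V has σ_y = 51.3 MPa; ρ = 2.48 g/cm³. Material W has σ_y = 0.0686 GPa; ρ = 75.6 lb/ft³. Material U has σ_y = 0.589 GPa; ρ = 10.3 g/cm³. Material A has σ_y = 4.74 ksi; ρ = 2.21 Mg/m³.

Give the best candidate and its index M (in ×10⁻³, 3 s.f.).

material W, M = 6.84×10⁻³

Putting every candidate on a common basis:
  material Z: σ_y = 127.0 MPa, ρ = 7170 kg/m³
  material P: σ_y = 337.0 MPa, ρ = 8780 kg/m³
  material V: σ_y = 51.30 MPa, ρ = 2480 kg/m³
  material W: σ_y = 68.60 MPa, ρ = 1211 kg/m³
  material U: σ_y = 589.0 MPa, ρ = 10300 kg/m³
  material A: σ_y = 32.68 MPa, ρ = 2210 kg/m³
  material W: M = 6.84×10⁻³
  material V: M = 2.89×10⁻³
  material A: M = 2.59×10⁻³
  material U: M = 2.36×10⁻³
  material P: M = 2.09×10⁻³
  material Z: M = 1.57×10⁻³
Highest index: material W.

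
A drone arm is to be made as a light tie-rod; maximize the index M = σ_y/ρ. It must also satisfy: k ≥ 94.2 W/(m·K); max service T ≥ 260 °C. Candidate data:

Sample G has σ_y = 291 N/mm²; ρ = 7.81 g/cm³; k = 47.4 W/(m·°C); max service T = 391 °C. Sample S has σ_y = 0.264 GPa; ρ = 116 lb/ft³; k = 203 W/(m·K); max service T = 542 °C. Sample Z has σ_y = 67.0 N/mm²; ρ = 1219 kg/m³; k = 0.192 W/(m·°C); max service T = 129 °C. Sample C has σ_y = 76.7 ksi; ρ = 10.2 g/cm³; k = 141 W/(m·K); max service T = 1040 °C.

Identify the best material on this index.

Screen on constraints: k ≥ 94.2 W/(m·K); max service T ≥ 260 °C. Survivors: sample S, sample C.
Normalizing units and computing the index:
  sample S: σ_y = 264.0 MPa, ρ = 1858 kg/m³
  sample C: σ_y = 528.8 MPa, ρ = 10200 kg/m³
  sample S: M = 142 kN·m/kg
  sample C: M = 51.8 kN·m/kg
Highest index: sample S.

sample S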